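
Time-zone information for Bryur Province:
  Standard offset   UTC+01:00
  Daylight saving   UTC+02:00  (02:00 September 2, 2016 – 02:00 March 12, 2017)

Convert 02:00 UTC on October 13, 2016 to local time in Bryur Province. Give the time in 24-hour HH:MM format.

At the standard offset (UTC+01:00), 02:00 UTC + 1h = 03:00 Bryur Province standard time.
The standard-time date in Bryur Province, October 13, 2016, falls between 2 September 2016 and 12 March 2017, so daylight saving is in effect and Bryur Province is at UTC+02:00.
02:00 UTC + 2h = 04:00 local.

04:00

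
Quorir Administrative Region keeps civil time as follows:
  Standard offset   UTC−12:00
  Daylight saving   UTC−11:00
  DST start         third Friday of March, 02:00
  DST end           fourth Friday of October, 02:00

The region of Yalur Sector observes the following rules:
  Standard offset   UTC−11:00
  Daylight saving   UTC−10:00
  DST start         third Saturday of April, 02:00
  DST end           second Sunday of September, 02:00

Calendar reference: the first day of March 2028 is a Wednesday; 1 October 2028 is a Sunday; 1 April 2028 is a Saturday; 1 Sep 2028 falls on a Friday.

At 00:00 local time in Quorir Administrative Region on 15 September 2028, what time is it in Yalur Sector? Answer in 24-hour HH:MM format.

1 March 2028 is a Wednesday, so the first Friday is March 3 and the third is March 17.
1 October 2028 is a Sunday, so the first Friday is October 6 and the fourth is October 27.
15 September 2028 lies within the daylight-saving period (17 March – 27 October), so Quorir Administrative Region is on daylight time, UTC−11:00.
00:00 Quorir Administrative Region + 11h = 11:00 UTC.
1 April 2028 is a Saturday, so the first Saturday is April 1 and the third is April 15.
1 September 2028 is a Friday, so the first Sunday is September 3 and the second is September 10.
At the standard offset (UTC−11:00), 11:00 UTC − 11h = 00:00 Yalur Sector standard time.
Daylight saving runs 15 April – 10 September; the standard-time date in Yalur Sector, 15 September 2028, is outside that window, so Yalur Sector is on standard time at UTC−11:00.
11:00 UTC − 11h = 00:00 Yalur Sector.

00:00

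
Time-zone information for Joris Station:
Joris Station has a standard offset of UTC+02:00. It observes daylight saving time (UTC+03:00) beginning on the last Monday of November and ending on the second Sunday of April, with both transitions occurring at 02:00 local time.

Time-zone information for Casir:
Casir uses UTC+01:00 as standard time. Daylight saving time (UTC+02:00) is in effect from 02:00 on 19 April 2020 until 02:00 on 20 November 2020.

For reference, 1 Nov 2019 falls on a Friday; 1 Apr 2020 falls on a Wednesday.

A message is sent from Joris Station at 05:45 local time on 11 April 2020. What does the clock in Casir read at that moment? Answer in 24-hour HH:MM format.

03:45

1 November 2019 is a Friday, so Mondays fall on 4, 11, 18, 25; the last is November 25.
1 April 2020 is a Wednesday, so the first Sunday is April 5 and the second is April 12.
11 April 2020 falls between 25 November 2019 and 12 April 2020, so daylight saving is in effect and Joris Station is at UTC+03:00.
05:45 Joris Station − 3h = 02:45 UTC.
At the standard offset (UTC+01:00), 02:45 UTC + 1h = 03:45 Casir standard time.
The standard-time date in Casir, 11 April 2020, is outside the daylight-saving period (19 April – 20 November), so Casir is on standard time, UTC+01:00.
02:45 UTC + 1h = 03:45 Casir.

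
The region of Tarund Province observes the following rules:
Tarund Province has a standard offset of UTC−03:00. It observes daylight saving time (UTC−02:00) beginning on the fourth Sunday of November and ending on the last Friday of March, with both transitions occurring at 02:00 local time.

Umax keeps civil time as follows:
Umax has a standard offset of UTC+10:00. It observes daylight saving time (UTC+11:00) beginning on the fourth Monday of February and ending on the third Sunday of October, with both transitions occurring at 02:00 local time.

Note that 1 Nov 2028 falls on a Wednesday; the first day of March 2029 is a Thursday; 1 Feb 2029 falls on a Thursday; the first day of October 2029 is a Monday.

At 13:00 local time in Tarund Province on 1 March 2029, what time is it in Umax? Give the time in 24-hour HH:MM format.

1 November 2028 is a Wednesday, so the first Sunday is November 5 and the fourth is November 26.
1 March 2029 is a Thursday, so Fridays fall on 2, 9, 16, 23, 30; the last is March 30.
1 March 2029 falls between 26 November 2028 and 30 March 2029, so daylight saving is in effect and Tarund Province is at UTC−02:00.
13:00 Tarund Province + 2h = 15:00 UTC.
1 February 2029 is a Thursday, so the first Monday is February 5 and the fourth is February 26.
1 October 2029 is a Monday, so the first Sunday is October 7 and the third is October 21.
At the standard offset (UTC+10:00), 15:00 UTC + 10h = 01:00 Umax standard time (rolling into the next day, 2 March 2029).
The standard-time date in Umax, 2 March 2029, falls between 26 February and 21 October, so daylight saving is in effect and Umax is at UTC+11:00.
15:00 UTC + 11h = 02:00 Umax (rolling into the next day, 2 March 2029).

02:00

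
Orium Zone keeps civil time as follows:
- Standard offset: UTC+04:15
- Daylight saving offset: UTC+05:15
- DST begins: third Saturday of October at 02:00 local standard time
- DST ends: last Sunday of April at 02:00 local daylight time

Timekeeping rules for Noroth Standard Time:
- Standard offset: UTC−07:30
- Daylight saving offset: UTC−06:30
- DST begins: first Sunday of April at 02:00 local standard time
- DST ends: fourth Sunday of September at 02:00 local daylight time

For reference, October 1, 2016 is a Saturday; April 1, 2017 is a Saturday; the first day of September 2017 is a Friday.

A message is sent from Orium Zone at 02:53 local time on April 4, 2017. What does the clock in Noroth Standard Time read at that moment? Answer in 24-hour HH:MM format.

1 October 2016 is a Saturday, so the first Saturday is October 1 and the third is October 15.
1 April 2017 is a Saturday, so Sundays fall on 2, 9, 16, 23, 30; the last is April 30.
April 4, 2017 falls between 15 October 2016 and 30 April 2017, so daylight saving is in effect and Orium Zone is at UTC+05:15.
02:53 Orium Zone − 5h15m = 21:38 UTC (rolling into the previous day, 3 April 2017).
1 April 2017 is a Saturday, so the first Sunday is April 2.
1 September 2017 is a Friday, so the first Sunday is September 3 and the fourth is September 24.
At the standard offset (UTC−07:30), 21:38 UTC − 7h30m = 14:08 Noroth Standard Time standard time.
The standard-time date in Noroth Standard Time, April 3, 2017, lies within the daylight-saving period (2 April – 24 September), so Noroth Standard Time is on daylight time, UTC−06:30.
21:38 UTC − 6h30m = 15:08 Noroth Standard Time.

15:08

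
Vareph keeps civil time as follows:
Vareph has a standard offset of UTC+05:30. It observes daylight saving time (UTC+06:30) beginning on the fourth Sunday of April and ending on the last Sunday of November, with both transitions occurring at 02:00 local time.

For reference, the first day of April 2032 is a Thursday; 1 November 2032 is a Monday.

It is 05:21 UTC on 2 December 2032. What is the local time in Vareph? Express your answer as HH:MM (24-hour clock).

10:51

1 April 2032 is a Thursday, so the first Sunday is April 4 and the fourth is April 25.
1 November 2032 is a Monday, so Sundays fall on 7, 14, 21, 28; the last is November 28.
At the standard offset (UTC+05:30), 05:21 UTC + 5h30m = 10:51 Vareph standard time.
The standard-time date in Vareph, 2 December 2032, does not fall between 25 April and 28 November, so daylight saving is not in effect and Vareph is at UTC+05:30.
05:21 UTC + 5h30m = 10:51 local.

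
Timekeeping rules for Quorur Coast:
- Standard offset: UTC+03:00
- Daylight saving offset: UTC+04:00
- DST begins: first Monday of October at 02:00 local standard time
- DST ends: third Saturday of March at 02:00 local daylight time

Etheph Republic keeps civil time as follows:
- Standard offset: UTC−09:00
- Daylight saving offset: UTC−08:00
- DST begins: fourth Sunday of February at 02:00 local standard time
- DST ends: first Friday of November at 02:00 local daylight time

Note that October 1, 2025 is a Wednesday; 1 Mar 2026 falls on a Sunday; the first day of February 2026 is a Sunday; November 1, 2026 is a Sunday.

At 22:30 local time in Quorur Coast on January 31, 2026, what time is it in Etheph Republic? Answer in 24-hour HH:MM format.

09:30

1 October 2025 is a Wednesday, so the first Monday is October 6.
1 March 2026 is a Sunday, so the first Saturday is March 7 and the third is March 21.
January 31, 2026 falls between 6 October 2025 and 21 March 2026, so daylight saving is in effect and Quorur Coast is at UTC+04:00.
22:30 Quorur Coast − 4h = 18:30 UTC.
1 February 2026 is a Sunday, so the first Sunday is February 1 and the fourth is February 22.
1 November 2026 is a Sunday, so the first Friday is November 6.
At the standard offset (UTC−09:00), 18:30 UTC − 9h = 09:30 Etheph Republic standard time.
The standard-time date in Etheph Republic, January 31, 2026, does not fall between 22 February and 6 November, so daylight saving is not in effect and Etheph Republic is at UTC−09:00.
18:30 UTC − 9h = 09:30 Etheph Republic.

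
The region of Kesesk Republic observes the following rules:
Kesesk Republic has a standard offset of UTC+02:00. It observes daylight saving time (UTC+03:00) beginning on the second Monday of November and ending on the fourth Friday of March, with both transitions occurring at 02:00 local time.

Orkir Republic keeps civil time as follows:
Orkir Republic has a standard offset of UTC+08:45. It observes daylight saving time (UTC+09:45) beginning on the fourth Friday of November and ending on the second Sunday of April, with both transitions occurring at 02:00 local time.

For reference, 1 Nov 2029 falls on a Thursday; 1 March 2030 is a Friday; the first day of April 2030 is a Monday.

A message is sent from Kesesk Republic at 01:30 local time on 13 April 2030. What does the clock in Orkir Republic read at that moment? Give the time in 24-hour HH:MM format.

09:15

1 November 2029 is a Thursday, so the first Monday is November 5 and the second is November 12.
1 March 2030 is a Friday, so the first Friday is March 1 and the fourth is March 22.
Daylight saving runs 12 November 2029 – 22 March 2030; 13 April 2030 is outside that window, so Kesesk Republic is on standard time at UTC+02:00.
01:30 Kesesk Republic − 2h = 23:30 UTC (rolling into the previous day, 12 April 2030).
1 November 2029 is a Thursday, so the first Friday is November 2 and the fourth is November 23.
1 April 2030 is a Monday, so the first Sunday is April 7 and the second is April 14.
At the standard offset (UTC+08:45), 23:30 UTC + 8h45m = 08:15 Orkir Republic standard time (rolling into the next day, 13 April 2030).
Daylight saving runs 23 November 2029 – 14 April 2030; the standard-time date in Orkir Republic, 13 April 2030, is inside that window, so Orkir Republic is at UTC+09:45.
23:30 UTC + 9h45m = 09:15 Orkir Republic (rolling into the next day, 13 April 2030).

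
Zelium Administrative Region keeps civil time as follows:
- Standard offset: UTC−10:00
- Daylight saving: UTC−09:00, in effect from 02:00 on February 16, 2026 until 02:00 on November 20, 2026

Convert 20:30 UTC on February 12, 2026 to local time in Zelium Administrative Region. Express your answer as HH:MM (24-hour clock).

At the standard offset (UTC−10:00), 20:30 UTC − 10h = 10:30 Zelium Administrative Region standard time.
Daylight saving runs 16 February – 20 November; the standard-time date in Zelium Administrative Region, February 12, 2026, is outside that window, so Zelium Administrative Region is on standard time at UTC−10:00.
20:30 UTC − 10h = 10:30 local.

10:30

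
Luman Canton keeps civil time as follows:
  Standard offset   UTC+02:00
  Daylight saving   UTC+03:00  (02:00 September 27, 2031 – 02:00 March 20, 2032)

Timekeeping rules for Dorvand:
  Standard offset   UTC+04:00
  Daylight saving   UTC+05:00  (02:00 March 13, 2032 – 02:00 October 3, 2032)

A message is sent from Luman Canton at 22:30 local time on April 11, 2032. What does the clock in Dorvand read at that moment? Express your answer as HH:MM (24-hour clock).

01:30

Daylight saving runs 27 September 2031 – 20 March 2032; April 11, 2032 is outside that window, so Luman Canton is on standard time at UTC+02:00.
22:30 Luman Canton − 2h = 20:30 UTC.
At the standard offset (UTC+04:00), 20:30 UTC + 4h = 00:30 Dorvand standard time (rolling into the next day, 12 April 2032).
The standard-time date in Dorvand, April 12, 2032, lies within the daylight-saving period (13 March – 3 October), so Dorvand is on daylight time, UTC+05:00.
20:30 UTC + 5h = 01:30 Dorvand (rolling into the next day, 12 April 2032).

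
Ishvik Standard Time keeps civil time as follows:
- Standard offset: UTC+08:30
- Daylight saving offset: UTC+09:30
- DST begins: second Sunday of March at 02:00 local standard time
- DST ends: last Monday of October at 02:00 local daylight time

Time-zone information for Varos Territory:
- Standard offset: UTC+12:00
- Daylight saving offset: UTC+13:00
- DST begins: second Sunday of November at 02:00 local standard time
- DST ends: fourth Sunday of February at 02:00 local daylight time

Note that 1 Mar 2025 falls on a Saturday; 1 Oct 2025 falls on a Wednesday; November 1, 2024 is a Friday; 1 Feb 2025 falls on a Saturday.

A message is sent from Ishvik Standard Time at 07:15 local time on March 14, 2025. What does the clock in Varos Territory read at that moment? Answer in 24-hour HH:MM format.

09:45

1 March 2025 is a Saturday, so the first Sunday is March 2 and the second is March 9.
1 October 2025 is a Wednesday, so Mondays fall on 6, 13, 20, 27; the last is October 27.
Daylight saving runs 9 March – 27 October; March 14, 2025 is inside that window, so Ishvik Standard Time is at UTC+09:30.
07:15 Ishvik Standard Time − 9h30m = 21:45 UTC (rolling into the previous day, 13 March 2025).
1 November 2024 is a Friday, so the first Sunday is November 3 and the second is November 10.
1 February 2025 is a Saturday, so the first Sunday is February 2 and the fourth is February 23.
At the standard offset (UTC+12:00), 21:45 UTC + 12h = 09:45 Varos Territory standard time (rolling into the next day, 14 March 2025).
The standard-time date in Varos Territory, March 14, 2025, does not fall between 10 November 2024 and 23 February 2025, so daylight saving is not in effect and Varos Territory is at UTC+12:00.
21:45 UTC + 12h = 09:45 Varos Territory (rolling into the next day, 14 March 2025).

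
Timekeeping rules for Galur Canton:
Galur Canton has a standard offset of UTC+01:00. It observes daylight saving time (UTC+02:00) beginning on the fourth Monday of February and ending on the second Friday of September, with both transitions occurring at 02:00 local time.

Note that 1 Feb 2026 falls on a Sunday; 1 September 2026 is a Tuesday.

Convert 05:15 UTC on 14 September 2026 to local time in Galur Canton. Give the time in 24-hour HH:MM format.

1 February 2026 is a Sunday, so the first Monday is February 2 and the fourth is February 23.
1 September 2026 is a Tuesday, so the first Friday is September 4 and the second is September 11.
At the standard offset (UTC+01:00), 05:15 UTC + 1h = 06:15 Galur Canton standard time.
The standard-time date in Galur Canton, 14 September 2026, does not fall between 23 February and 11 September, so daylight saving is not in effect and Galur Canton is at UTC+01:00.
05:15 UTC + 1h = 06:15 local.

06:15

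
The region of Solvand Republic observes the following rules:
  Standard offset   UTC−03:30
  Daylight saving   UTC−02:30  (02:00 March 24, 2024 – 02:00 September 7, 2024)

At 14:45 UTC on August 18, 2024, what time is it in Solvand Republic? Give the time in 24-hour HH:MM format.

At the standard offset (UTC−03:30), 14:45 UTC − 3h30m = 11:15 Solvand Republic standard time.
The standard-time date in Solvand Republic, August 18, 2024, lies within the daylight-saving period (24 March – 7 September), so Solvand Republic is on daylight time, UTC−02:30.
14:45 UTC − 2h30m = 12:15 local.

12:15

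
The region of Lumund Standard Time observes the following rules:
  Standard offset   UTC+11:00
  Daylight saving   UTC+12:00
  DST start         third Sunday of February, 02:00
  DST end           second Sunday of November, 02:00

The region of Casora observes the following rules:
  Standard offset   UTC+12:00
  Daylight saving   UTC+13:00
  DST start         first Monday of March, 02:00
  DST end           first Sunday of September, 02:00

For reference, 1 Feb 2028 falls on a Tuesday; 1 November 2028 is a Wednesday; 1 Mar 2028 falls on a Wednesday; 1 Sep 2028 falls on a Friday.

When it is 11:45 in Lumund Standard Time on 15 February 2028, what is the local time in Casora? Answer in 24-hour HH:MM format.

12:45

1 February 2028 is a Tuesday, so the first Sunday is February 6 and the third is February 20.
1 November 2028 is a Wednesday, so the first Sunday is November 5 and the second is November 12.
15 February 2028 is outside the daylight-saving period (20 February – 12 November), so Lumund Standard Time is on standard time, UTC+11:00.
11:45 Lumund Standard Time − 11h = 00:45 UTC.
1 March 2028 is a Wednesday, so the first Monday is March 6.
1 September 2028 is a Friday, so the first Sunday is September 3.
At the standard offset (UTC+12:00), 00:45 UTC + 12h = 12:45 Casora standard time.
The standard-time date in Casora, 15 February 2028, is outside the daylight-saving period (6 March – 3 September), so Casora is on standard time, UTC+12:00.
00:45 UTC + 12h = 12:45 Casora.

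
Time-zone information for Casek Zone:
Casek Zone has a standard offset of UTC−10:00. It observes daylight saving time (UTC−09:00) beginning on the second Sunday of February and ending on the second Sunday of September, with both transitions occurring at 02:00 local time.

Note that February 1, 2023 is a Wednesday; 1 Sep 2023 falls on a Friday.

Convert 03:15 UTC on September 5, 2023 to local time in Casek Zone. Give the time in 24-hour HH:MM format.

18:15

1 February 2023 is a Wednesday, so the first Sunday is February 5 and the second is February 12.
1 September 2023 is a Friday, so the first Sunday is September 3 and the second is September 10.
At the standard offset (UTC−10:00), 03:15 UTC − 10h = 17:15 Casek Zone standard time (rolling into the previous day, 4 September 2023).
The standard-time date in Casek Zone, September 4, 2023, falls between 12 February and 10 September, so daylight saving is in effect and Casek Zone is at UTC−09:00.
03:15 UTC − 9h = 18:15 local (rolling into the previous day, 4 September 2023).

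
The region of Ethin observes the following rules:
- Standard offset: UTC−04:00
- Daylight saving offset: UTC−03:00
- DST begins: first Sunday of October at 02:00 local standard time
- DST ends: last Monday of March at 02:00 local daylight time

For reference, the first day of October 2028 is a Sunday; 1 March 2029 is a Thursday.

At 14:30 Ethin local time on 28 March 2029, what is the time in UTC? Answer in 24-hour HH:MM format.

18:30

1 October 2028 is a Sunday, so the first Sunday is October 1.
1 March 2029 is a Thursday, so Mondays fall on 5, 12, 19, 26; the last is March 26.
Daylight saving runs 1 October 2028 – 26 March 2029; 28 March 2029 is outside that window, so Ethin is on standard time at UTC−04:00.
14:30 local + 4h = 18:30 UTC.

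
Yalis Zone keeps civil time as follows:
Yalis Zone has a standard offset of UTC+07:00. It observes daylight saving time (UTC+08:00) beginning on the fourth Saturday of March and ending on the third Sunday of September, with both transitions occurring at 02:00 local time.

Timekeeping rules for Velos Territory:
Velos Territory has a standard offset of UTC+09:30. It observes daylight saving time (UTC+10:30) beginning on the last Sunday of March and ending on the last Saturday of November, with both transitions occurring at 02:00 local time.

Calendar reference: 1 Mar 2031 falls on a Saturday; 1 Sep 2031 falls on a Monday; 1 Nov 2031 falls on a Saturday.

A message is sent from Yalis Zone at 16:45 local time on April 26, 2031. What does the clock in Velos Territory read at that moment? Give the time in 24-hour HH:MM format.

19:15

1 March 2031 is a Saturday, so the first Saturday is March 1 and the fourth is March 22.
1 September 2031 is a Monday, so the first Sunday is September 7 and the third is September 21.
Daylight saving runs 22 March – 21 September; April 26, 2031 is inside that window, so Yalis Zone is at UTC+08:00.
16:45 Yalis Zone − 8h = 08:45 UTC.
1 March 2031 is a Saturday, so Sundays fall on 2, 9, 16, 23, 30; the last is March 30.
1 November 2031 is a Saturday, so Saturdays fall on 1, 8, 15, 22, 29; the last is November 29.
At the standard offset (UTC+09:30), 08:45 UTC + 9h30m = 18:15 Velos Territory standard time.
The standard-time date in Velos Territory, April 26, 2031, falls between 30 March and 29 November, so daylight saving is in effect and Velos Territory is at UTC+10:30.
08:45 UTC + 10h30m = 19:15 Velos Territory.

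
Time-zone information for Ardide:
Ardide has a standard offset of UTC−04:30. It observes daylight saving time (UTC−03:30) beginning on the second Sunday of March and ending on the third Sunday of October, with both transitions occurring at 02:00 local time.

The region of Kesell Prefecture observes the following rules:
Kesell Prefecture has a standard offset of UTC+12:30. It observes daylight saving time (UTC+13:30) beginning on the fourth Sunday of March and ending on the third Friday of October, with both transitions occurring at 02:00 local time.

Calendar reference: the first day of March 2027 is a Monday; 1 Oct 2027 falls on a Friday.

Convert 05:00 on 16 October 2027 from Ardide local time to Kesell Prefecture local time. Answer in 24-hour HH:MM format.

1 March 2027 is a Monday, so the first Sunday is March 7 and the second is March 14.
1 October 2027 is a Friday, so the first Sunday is October 3 and the third is October 17.
Daylight saving runs 14 March – 17 October; 16 October 2027 is inside that window, so Ardide is at UTC−03:30.
05:00 Ardide + 3h30m = 08:30 UTC.
1 March 2027 is a Monday, so the first Sunday is March 7 and the fourth is March 28.
1 October 2027 is a Friday, so the first Friday is October 1 and the third is October 15.
At the standard offset (UTC+12:30), 08:30 UTC + 12h30m = 21:00 Kesell Prefecture standard time.
Daylight saving runs 28 March – 15 October; the standard-time date in Kesell Prefecture, 16 October 2027, is outside that window, so Kesell Prefecture is on standard time at UTC+12:30.
08:30 UTC + 12h30m = 21:00 Kesell Prefecture.

21:00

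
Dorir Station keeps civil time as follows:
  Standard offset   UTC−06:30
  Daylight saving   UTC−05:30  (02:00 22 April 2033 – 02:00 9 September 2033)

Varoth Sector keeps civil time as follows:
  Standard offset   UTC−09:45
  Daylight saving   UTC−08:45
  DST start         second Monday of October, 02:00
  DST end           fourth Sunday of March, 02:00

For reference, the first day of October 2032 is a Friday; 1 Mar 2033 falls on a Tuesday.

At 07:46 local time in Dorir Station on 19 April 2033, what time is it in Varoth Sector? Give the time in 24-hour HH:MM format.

19 April 2033 does not fall between 22 April and 9 September, so daylight saving is not in effect and Dorir Station is at UTC−06:30.
07:46 Dorir Station + 6h30m = 14:16 UTC.
1 October 2032 is a Friday, so the first Monday is October 4 and the second is October 11.
1 March 2033 is a Tuesday, so the first Sunday is March 6 and the fourth is March 27.
At the standard offset (UTC−09:45), 14:16 UTC − 9h45m = 04:31 Varoth Sector standard time.
Daylight saving runs 11 October 2032 – 27 March 2033; the standard-time date in Varoth Sector, 19 April 2033, is outside that window, so Varoth Sector is on standard time at UTC−09:45.
14:16 UTC − 9h45m = 04:31 Varoth Sector.

04:31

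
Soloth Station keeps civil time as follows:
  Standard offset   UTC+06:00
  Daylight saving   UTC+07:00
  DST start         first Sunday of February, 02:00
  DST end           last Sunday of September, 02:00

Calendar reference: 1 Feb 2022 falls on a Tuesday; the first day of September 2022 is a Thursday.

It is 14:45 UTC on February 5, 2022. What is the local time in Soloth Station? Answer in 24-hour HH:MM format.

20:45

1 February 2022 is a Tuesday, so the first Sunday is February 6.
1 September 2022 is a Thursday, so Sundays fall on 4, 11, 18, 25; the last is September 25.
At the standard offset (UTC+06:00), 14:45 UTC + 6h = 20:45 Soloth Station standard time.
Daylight saving runs 6 February – 25 September; the standard-time date in Soloth Station, February 5, 2022, is outside that window, so Soloth Station is on standard time at UTC+06:00.
14:45 UTC + 6h = 20:45 local.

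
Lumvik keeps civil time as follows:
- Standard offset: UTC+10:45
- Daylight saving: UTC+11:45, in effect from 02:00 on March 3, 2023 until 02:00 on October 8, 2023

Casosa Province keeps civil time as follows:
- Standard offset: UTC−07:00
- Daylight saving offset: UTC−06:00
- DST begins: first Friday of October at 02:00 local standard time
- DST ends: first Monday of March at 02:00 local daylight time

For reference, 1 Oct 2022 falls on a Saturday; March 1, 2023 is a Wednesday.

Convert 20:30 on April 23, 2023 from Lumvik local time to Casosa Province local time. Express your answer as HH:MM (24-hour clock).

01:45

Daylight saving runs 3 March – 8 October; April 23, 2023 is inside that window, so Lumvik is at UTC+11:45.
20:30 Lumvik − 11h45m = 08:45 UTC.
1 October 2022 is a Saturday, so the first Friday is October 7.
1 March 2023 is a Wednesday, so the first Monday is March 6.
At the standard offset (UTC−07:00), 08:45 UTC − 7h = 01:45 Casosa Province standard time.
The standard-time date in Casosa Province, April 23, 2023, is outside the daylight-saving period (7 October 2022 – 6 March 2023), so Casosa Province is on standard time, UTC−07:00.
08:45 UTC − 7h = 01:45 Casosa Province.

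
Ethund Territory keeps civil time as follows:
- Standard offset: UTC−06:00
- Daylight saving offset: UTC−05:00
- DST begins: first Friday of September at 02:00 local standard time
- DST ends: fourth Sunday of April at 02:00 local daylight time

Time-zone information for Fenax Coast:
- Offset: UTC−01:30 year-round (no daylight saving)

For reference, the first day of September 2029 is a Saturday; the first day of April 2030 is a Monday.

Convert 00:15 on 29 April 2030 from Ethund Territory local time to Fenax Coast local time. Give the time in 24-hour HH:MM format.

04:45

1 September 2029 is a Saturday, so the first Friday is September 7.
1 April 2030 is a Monday, so the first Sunday is April 7 and the fourth is April 28.
29 April 2030 is outside the daylight-saving period (7 September 2029 – 28 April 2030), so Ethund Territory is on standard time, UTC−06:00.
00:15 Ethund Territory + 6h = 06:15 UTC.
Fenax Coast has no daylight saving, so its offset is UTC−01:30 year-round.
06:15 UTC − 1h30m = 04:45 Fenax Coast.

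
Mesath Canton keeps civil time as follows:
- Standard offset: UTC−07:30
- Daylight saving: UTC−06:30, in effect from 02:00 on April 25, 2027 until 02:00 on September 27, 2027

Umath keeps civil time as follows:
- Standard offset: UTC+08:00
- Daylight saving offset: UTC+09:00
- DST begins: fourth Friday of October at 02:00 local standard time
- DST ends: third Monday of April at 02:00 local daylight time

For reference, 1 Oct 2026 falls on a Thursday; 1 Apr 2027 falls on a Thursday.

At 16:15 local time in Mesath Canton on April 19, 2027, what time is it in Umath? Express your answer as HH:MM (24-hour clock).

07:45

April 19, 2027 does not fall between 25 April and 27 September, so daylight saving is not in effect and Mesath Canton is at UTC−07:30.
16:15 Mesath Canton + 7h30m = 23:45 UTC.
1 October 2026 is a Thursday, so the first Friday is October 2 and the fourth is October 23.
1 April 2027 is a Thursday, so the first Monday is April 5 and the third is April 19.
At the standard offset (UTC+08:00), 23:45 UTC + 8h = 07:45 Umath standard time (rolling into the next day, 20 April 2027).
The standard-time date in Umath, April 20, 2027, is outside the daylight-saving period (23 October 2026 – 19 April 2027), so Umath is on standard time, UTC+08:00.
23:45 UTC + 8h = 07:45 Umath (rolling into the next day, 20 April 2027).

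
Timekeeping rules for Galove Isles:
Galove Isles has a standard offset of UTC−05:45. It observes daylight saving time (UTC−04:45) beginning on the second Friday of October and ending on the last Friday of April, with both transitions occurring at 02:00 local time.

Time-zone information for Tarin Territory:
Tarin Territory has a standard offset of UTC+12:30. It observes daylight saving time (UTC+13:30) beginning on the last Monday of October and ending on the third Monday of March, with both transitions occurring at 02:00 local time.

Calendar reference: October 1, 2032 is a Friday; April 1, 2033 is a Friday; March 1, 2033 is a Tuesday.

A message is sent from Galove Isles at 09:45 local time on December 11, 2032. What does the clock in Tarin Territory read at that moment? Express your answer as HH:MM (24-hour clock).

1 October 2032 is a Friday, so the first Friday is October 1 and the second is October 8.
1 April 2033 is a Friday, so Fridays fall on 1, 8, 15, 22, 29; the last is April 29.
Daylight saving runs 8 October 2032 – 29 April 2033; December 11, 2032 is inside that window, so Galove Isles is at UTC−04:45.
09:45 Galove Isles + 4h45m = 14:30 UTC.
1 October 2032 is a Friday, so Mondays fall on 4, 11, 18, 25; the last is October 25.
1 March 2033 is a Tuesday, so the first Monday is March 7 and the third is March 21.
At the standard offset (UTC+12:30), 14:30 UTC + 12h30m = 03:00 Tarin Territory standard time (rolling into the next day, 12 December 2032).
The standard-time date in Tarin Territory, December 12, 2032, falls between 25 October 2032 and 21 March 2033, so daylight saving is in effect and Tarin Territory is at UTC+13:30.
14:30 UTC + 13h30m = 04:00 Tarin Territory (rolling into the next day, 12 December 2032).

04:00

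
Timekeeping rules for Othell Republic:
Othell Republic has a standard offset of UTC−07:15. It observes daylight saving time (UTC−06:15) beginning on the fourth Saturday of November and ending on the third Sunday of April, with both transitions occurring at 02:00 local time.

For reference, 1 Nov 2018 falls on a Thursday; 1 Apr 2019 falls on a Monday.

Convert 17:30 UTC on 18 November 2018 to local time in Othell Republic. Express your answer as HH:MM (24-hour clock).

10:15

1 November 2018 is a Thursday, so the first Saturday is November 3 and the fourth is November 24.
1 April 2019 is a Monday, so the first Sunday is April 7 and the third is April 21.
At the standard offset (UTC−07:15), 17:30 UTC − 7h15m = 10:15 Othell Republic standard time.
Daylight saving runs 24 November 2018 – 21 April 2019; the standard-time date in Othell Republic, 18 November 2018, is outside that window, so Othell Republic is on standard time at UTC−07:15.
17:30 UTC − 7h15m = 10:15 local.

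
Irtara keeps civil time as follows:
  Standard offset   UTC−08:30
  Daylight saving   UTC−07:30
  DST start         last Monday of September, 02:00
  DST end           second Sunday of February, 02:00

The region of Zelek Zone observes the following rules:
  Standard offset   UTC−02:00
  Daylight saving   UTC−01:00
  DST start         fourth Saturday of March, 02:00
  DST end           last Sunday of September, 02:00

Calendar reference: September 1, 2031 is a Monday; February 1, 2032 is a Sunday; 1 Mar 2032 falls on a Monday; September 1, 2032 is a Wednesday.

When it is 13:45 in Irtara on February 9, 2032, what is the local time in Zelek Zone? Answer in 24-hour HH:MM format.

20:15

1 September 2031 is a Monday, so Mondays fall on 1, 8, 15, 22, 29; the last is September 29.
1 February 2032 is a Sunday, so the first Sunday is February 1 and the second is February 8.
February 9, 2032 is outside the daylight-saving period (29 September 2031 – 8 February 2032), so Irtara is on standard time, UTC−08:30.
13:45 Irtara + 8h30m = 22:15 UTC.
1 March 2032 is a Monday, so the first Saturday is March 6 and the fourth is March 27.
1 September 2032 is a Wednesday, so Sundays fall on 5, 12, 19, 26; the last is September 26.
At the standard offset (UTC−02:00), 22:15 UTC − 2h = 20:15 Zelek Zone standard time.
The standard-time date in Zelek Zone, February 9, 2032, is outside the daylight-saving period (27 March – 26 September), so Zelek Zone is on standard time, UTC−02:00.
22:15 UTC − 2h = 20:15 Zelek Zone.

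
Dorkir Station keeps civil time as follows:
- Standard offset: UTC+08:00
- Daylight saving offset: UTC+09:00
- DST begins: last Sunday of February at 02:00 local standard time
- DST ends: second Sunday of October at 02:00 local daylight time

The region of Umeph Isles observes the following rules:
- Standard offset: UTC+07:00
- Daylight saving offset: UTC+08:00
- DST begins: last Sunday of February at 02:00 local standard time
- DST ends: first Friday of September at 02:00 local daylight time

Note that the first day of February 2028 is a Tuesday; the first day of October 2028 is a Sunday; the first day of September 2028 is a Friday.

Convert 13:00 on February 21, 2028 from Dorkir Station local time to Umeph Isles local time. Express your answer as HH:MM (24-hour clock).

12:00

1 February 2028 is a Tuesday, so Sundays fall on 6, 13, 20, 27; the last is February 27.
1 October 2028 is a Sunday, so the first Sunday is October 1 and the second is October 8.
Daylight saving runs 27 February – 8 October; February 21, 2028 is outside that window, so Dorkir Station is on standard time at UTC+08:00.
13:00 Dorkir Station − 8h = 05:00 UTC.
1 February 2028 is a Tuesday, so Sundays fall on 6, 13, 20, 27; the last is February 27.
1 September 2028 is a Friday, so the first Friday is September 1.
At the standard offset (UTC+07:00), 05:00 UTC + 7h = 12:00 Umeph Isles standard time.
Daylight saving runs 27 February – 1 September; the standard-time date in Umeph Isles, February 21, 2028, is outside that window, so Umeph Isles is on standard time at UTC+07:00.
05:00 UTC + 7h = 12:00 Umeph Isles.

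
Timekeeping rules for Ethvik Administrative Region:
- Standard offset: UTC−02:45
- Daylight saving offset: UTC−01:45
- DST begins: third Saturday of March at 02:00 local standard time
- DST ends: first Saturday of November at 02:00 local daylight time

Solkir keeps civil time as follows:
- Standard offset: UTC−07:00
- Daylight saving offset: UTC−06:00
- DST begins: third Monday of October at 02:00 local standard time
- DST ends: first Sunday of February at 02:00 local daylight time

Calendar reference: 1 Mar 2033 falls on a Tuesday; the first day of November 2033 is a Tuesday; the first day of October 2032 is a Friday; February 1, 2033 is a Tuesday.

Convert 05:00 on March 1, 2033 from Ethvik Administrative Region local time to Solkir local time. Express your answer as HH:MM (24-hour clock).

00:45

1 March 2033 is a Tuesday, so the first Saturday is March 5 and the third is March 19.
1 November 2033 is a Tuesday, so the first Saturday is November 5.
March 1, 2033 is outside the daylight-saving period (19 March – 5 November), so Ethvik Administrative Region is on standard time, UTC−02:45.
05:00 Ethvik Administrative Region + 2h45m = 07:45 UTC.
1 October 2032 is a Friday, so the first Monday is October 4 and the third is October 18.
1 February 2033 is a Tuesday, so the first Sunday is February 6.
At the standard offset (UTC−07:00), 07:45 UTC − 7h = 00:45 Solkir standard time.
The standard-time date in Solkir, March 1, 2033, is outside the daylight-saving period (18 October 2032 – 6 February 2033), so Solkir is on standard time, UTC−07:00.
07:45 UTC − 7h = 00:45 Solkir.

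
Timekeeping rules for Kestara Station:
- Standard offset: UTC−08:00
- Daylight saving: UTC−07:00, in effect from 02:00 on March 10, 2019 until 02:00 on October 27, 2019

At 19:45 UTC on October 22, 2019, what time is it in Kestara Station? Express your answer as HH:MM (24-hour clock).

12:45

At the standard offset (UTC−08:00), 19:45 UTC − 8h = 11:45 Kestara Station standard time.
Daylight saving runs 10 March – 27 October; the standard-time date in Kestara Station, October 22, 2019, is inside that window, so Kestara Station is at UTC−07:00.
19:45 UTC − 7h = 12:45 local.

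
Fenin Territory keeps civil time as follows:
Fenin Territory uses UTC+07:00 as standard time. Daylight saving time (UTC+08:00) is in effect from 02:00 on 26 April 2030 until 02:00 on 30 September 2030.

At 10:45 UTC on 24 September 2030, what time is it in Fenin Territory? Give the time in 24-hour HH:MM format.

At the standard offset (UTC+07:00), 10:45 UTC + 7h = 17:45 Fenin Territory standard time.
The standard-time date in Fenin Territory, 24 September 2030, falls between 26 April and 30 September, so daylight saving is in effect and Fenin Territory is at UTC+08:00.
10:45 UTC + 8h = 18:45 local.

18:45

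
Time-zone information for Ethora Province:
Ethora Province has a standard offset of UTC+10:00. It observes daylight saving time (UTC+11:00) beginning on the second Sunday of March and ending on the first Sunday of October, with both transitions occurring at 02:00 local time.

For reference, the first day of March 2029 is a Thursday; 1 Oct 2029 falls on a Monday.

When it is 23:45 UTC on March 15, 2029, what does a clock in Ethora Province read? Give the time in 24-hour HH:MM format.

10:45

1 March 2029 is a Thursday, so the first Sunday is March 4 and the second is March 11.
1 October 2029 is a Monday, so the first Sunday is October 7.
At the standard offset (UTC+10:00), 23:45 UTC + 10h = 09:45 Ethora Province standard time (rolling into the next day, 16 March 2029).
Daylight saving runs 11 March – 7 October; the standard-time date in Ethora Province, March 16, 2029, is inside that window, so Ethora Province is at UTC+11:00.
23:45 UTC + 11h = 10:45 local (rolling into the next day, 16 March 2029).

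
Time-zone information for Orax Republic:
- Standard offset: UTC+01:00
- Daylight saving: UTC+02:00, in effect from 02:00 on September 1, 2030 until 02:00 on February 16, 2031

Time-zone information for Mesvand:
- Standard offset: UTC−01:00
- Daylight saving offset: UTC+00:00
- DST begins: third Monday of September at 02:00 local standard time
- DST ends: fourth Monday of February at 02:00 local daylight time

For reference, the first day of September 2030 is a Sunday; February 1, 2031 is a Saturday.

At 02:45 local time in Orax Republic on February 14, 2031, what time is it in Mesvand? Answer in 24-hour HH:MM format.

00:45

Daylight saving runs 1 September 2030 – 16 February 2031; February 14, 2031 is inside that window, so Orax Republic is at UTC+02:00.
02:45 Orax Republic − 2h = 00:45 UTC.
1 September 2030 is a Sunday, so the first Monday is September 2 and the third is September 16.
1 February 2031 is a Saturday, so the first Monday is February 3 and the fourth is February 24.
At the standard offset (UTC−01:00), 00:45 UTC − 1h = 23:45 Mesvand standard time (rolling into the previous day, 13 February 2031).
The standard-time date in Mesvand, February 13, 2031, lies within the daylight-saving period (16 September 2030 – 24 February 2031), so Mesvand is on daylight time, UTC+00:00.
00:45 UTC + 0h = 00:45 Mesvand.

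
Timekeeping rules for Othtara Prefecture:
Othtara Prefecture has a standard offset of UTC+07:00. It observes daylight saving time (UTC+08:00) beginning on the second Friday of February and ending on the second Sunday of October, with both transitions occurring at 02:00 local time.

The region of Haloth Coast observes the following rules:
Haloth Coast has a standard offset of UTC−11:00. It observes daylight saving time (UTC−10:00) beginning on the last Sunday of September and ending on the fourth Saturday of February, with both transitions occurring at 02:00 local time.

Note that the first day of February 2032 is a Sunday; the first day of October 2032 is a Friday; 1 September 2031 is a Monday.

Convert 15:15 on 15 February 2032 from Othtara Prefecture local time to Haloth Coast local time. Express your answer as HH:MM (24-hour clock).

21:15

1 February 2032 is a Sunday, so the first Friday is February 6 and the second is February 13.
1 October 2032 is a Friday, so the first Sunday is October 3 and the second is October 10.
15 February 2032 lies within the daylight-saving period (13 February – 10 October), so Othtara Prefecture is on daylight time, UTC+08:00.
15:15 Othtara Prefecture − 8h = 07:15 UTC.
1 September 2031 is a Monday, so Sundays fall on 7, 14, 21, 28; the last is September 28.
1 February 2032 is a Sunday, so the first Saturday is February 7 and the fourth is February 28.
At the standard offset (UTC−11:00), 07:15 UTC − 11h = 20:15 Haloth Coast standard time (rolling into the previous day, 14 February 2032).
Daylight saving runs 28 September 2031 – 28 February 2032; the standard-time date in Haloth Coast, 14 February 2032, is inside that window, so Haloth Coast is at UTC−10:00.
07:15 UTC − 10h = 21:15 Haloth Coast (rolling into the previous day, 14 February 2032).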